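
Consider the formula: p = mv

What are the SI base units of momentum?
Units of each symbol in p = mv:
  m (mass): kg
  v (velocity): m/s

Multiplying the contributions: [kg] · [m/s]
Adding exponents of each base unit: kg: 1, m: 1, s: -1
SI base units of momentum: kg·m/s

Answer: kg·m/s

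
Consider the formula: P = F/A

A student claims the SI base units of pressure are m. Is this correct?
Units of each symbol in P = F/A:
  F (force): kg·m/s²
  A (area): m²  → in the denominator, contributes 1/m²

Multiplying the contributions: [kg·m/s²] · [1/m²]
Adding exponents of each base unit: kg: 1, m: -1, s: -2
SI base units of pressure: kg/(m·s²)

The claimed units m (exponents m: 1) do not match the derived units kg/(m·s²) (exponents kg: 1, m: -1, s: -2), so the claim is incorrect.

Answer: No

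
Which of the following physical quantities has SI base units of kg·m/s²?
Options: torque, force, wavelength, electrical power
Checking the SI base units of each option:
  torque (τ = Fr): kg·m²/s²  ✗
  force (F = ma): kg·m/s²  ✓ matches
  wavelength (λ = v/f): m  ✗
  electrical power (P = IV): kg·m²/s³  ✗

Only force has units kg·m/s².

Answer: force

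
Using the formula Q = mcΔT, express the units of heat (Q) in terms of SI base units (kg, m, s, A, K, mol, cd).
Units of each symbol in Q = mcΔT:
  m (mass): kg
  c (specific heat capacity, in J/(kg·K)): m²/(s²·K)
  ΔT (temperature change): K

Multiplying the contributions: [kg] · [m²/(s²·K)] · [K]
Adding exponents of each base unit: kg: 1, m: 2, s: -2
SI base units of heat: kg·m²/s²

Answer: kg·m²/s²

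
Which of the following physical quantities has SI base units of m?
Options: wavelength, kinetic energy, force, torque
Checking the SI base units of each option:
  wavelength (λ = v/f): m  ✓ matches
  kinetic energy (E = ½mv²): kg·m²/s²  ✗
  force (F = ma): kg·m/s²  ✗
  torque (τ = Fr): kg·m²/s²  ✗

Only wavelength has units m.

Answer: wavelength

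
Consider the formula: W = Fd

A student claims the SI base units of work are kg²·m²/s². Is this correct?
Units of each symbol in W = Fd:
  F (force): kg·m/s²
  d (displacement): m

Multiplying the contributions: [kg·m/s²] · [m]
Adding exponents of each base unit: kg: 1, m: 2, s: -2
SI base units of work: kg·m²/s²

The claimed units kg²·m²/s² (exponents kg: 2, m: 2, s: -2) do not match the derived units kg·m²/s² (exponents kg: 1, m: 2, s: -2), so the claim is incorrect.

Answer: No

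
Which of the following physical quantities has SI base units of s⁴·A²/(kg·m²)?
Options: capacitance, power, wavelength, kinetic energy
Checking the SI base units of each option:
  capacitance (C = Q/V): s⁴·A²/(kg·m²)  ✓ matches
  power (P = W/t): kg·m²/s³  ✗
  wavelength (λ = v/f): m  ✗
  kinetic energy (E = ½mv²): kg·m²/s²  ✗

Only capacitance has units s⁴·A²/(kg·m²).

Answer: capacitance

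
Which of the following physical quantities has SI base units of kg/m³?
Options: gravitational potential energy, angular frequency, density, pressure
Checking the SI base units of each option:
  gravitational potential energy (U = -GMm/r): kg·m²/s²  ✗
  angular frequency (ω = 2πf): 1/s  ✗
  density (ρ = m/V): kg/m³  ✓ matches
  pressure (P = F/A): kg/(m·s²)  ✗

Only density has units kg/m³.

Answer: density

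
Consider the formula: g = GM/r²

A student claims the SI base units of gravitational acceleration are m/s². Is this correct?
Units of each symbol in g = GM/r²:
  G (gravitational constant): m³/(kg·s²)
  M (mass): kg
  r (distance): m  → to the power 2 in the denominator, contributes 1/m²

Multiplying the contributions: [m³/(kg·s²)] · [kg] · [1/m²]
Adding exponents of each base unit: m: 1, s: -2
SI base units of gravitational acceleration: m/s²

The claimed units m/s² match the derived units, so the claim is correct.

Answer: Yes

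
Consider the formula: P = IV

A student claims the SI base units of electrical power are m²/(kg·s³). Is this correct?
Units of each symbol in P = IV:
  I (current): A
  V (voltage, in volts): kg·m²/(s³·A)

Multiplying the contributions: [A] · [kg·m²/(s³·A)]
Adding exponents of each base unit: kg: 1, m: 2, s: -3
SI base units of electrical power: kg·m²/s³

The claimed units m²/(kg·s³) (exponents kg: -1, m: 2, s: -3) do not match the derived units kg·m²/s³ (exponents kg: 1, m: 2, s: -3), so the claim is incorrect.

Answer: No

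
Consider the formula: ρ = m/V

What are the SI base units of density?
Units of each symbol in ρ = m/V:
  m (mass): kg
  V (volume): m³  → in the denominator, contributes 1/m³

Multiplying the contributions: [kg] · [1/m³]
Adding exponents of each base unit: kg: 1, m: -3
SI base units of density: kg/m³

Answer: kg/m³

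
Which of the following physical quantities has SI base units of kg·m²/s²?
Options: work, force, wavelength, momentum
Checking the SI base units of each option:
  work (W = Fd): kg·m²/s²  ✓ matches
  force (F = ma): kg·m/s²  ✗
  wavelength (λ = v/f): m  ✗
  momentum (p = mv): kg·m/s  ✗

Only work has units kg·m²/s².

Answer: work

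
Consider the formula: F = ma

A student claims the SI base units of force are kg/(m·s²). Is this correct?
Units of each symbol in F = ma:
  m (mass): kg
  a (acceleration): m/s²

Multiplying the contributions: [kg] · [m/s²]
Adding exponents of each base unit: kg: 1, m: 1, s: -2
SI base units of force: kg·m/s²

The claimed units kg/(m·s²) (exponents kg: 1, m: -1, s: -2) do not match the derived units kg·m/s² (exponents kg: 1, m: 1, s: -2), so the claim is incorrect.

Answer: No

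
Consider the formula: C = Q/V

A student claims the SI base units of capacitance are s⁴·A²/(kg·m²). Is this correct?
Units of each symbol in C = Q/V:
  Q (charge, in coulombs): s·A
  V (voltage, in volts): kg·m²/(s³·A)  → in the denominator, contributes s³·A/(kg·m²)

Multiplying the contributions: [s·A] · [s³·A/(kg·m²)]
Adding exponents of each base unit: kg: -1, m: -2, s: 4, A: 2
SI base units of capacitance: s⁴·A²/(kg·m²)

The claimed units s⁴·A²/(kg·m²) match the derived units, so the claim is correct.

Answer: Yes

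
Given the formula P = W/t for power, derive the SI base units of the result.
Units of each symbol in P = W/t:
  W (work): kg·m²/s²
  t (time): s  → in the denominator, contributes 1/s

Multiplying the contributions: [kg·m²/s²] · [1/s]
Adding exponents of each base unit: kg: 1, m: 2, s: -3
SI base units of power: kg·m²/s³

Answer: kg·m²/s³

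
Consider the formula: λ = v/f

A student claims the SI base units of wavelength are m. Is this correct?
Units of each symbol in λ = v/f:
  v (wave speed): m/s
  f (frequency): 1/s  → in the denominator, contributes s

Multiplying the contributions: [m/s] · [s]
Adding exponents of each base unit: m: 1
SI base units of wavelength: m

The claimed units m match the derived units, so the claim is correct.

Answer: Yes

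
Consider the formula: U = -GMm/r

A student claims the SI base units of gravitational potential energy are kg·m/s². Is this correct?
Units of each symbol in U = -GMm/r:
  G (gravitational constant): m³/(kg·s²)
  M (mass): kg
  m (mass): kg
  r (distance): m  → in the denominator, contributes 1/m
  The minus sign does not affect the units.

Multiplying the contributions: [m³/(kg·s²)] · [kg] · [kg] · [1/m]
Adding exponents of each base unit: kg: 1, m: 2, s: -2
SI base units of gravitational potential energy: kg·m²/s²

The claimed units kg·m/s² (exponents kg: 1, m: 1, s: -2) do not match the derived units kg·m²/s² (exponents kg: 1, m: 2, s: -2), so the claim is incorrect.

Answer: No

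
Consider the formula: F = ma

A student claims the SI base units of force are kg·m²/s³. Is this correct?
Units of each symbol in F = ma:
  m (mass): kg
  a (acceleration): m/s²

Multiplying the contributions: [kg] · [m/s²]
Adding exponents of each base unit: kg: 1, m: 1, s: -2
SI base units of force: kg·m/s²

The claimed units kg·m²/s³ (exponents kg: 1, m: 2, s: -3) do not match the derived units kg·m/s² (exponents kg: 1, m: 1, s: -2), so the claim is incorrect.

Answer: No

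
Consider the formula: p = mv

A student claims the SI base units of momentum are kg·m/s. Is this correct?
Units of each symbol in p = mv:
  m (mass): kg
  v (velocity): m/s

Multiplying the contributions: [kg] · [m/s]
Adding exponents of each base unit: kg: 1, m: 1, s: -1
SI base units of momentum: kg·m/s

The claimed units kg·m/s match the derived units, so the claim is correct.

Answer: Yes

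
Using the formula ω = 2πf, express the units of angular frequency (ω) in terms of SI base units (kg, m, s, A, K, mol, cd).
Units of each symbol in ω = 2πf:
  f (frequency): 1/s
  The factor 2π is dimensionless.

Multiplying the contributions: [1/s]
Adding exponents of each base unit: s: -1
SI base units of angular frequency: 1/s

Answer: 1/s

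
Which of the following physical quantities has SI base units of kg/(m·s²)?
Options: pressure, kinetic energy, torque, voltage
Checking the SI base units of each option:
  pressure (P = F/A): kg/(m·s²)  ✓ matches
  kinetic energy (E = ½mv²): kg·m²/s²  ✗
  torque (τ = Fr): kg·m²/s²  ✗
  voltage (V = IR): kg·m²/(s³·A)  ✗

Only pressure has units kg/(m·s²).

Answer: pressure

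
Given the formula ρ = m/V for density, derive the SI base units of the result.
Units of each symbol in ρ = m/V:
  m (mass): kg
  V (volume): m³  → in the denominator, contributes 1/m³

Multiplying the contributions: [kg] · [1/m³]
Adding exponents of each base unit: kg: 1, m: -3
SI base units of density: kg/m³

Answer: kg/m³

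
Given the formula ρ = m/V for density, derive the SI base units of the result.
Units of each symbol in ρ = m/V:
  m (mass): kg
  V (volume): m³  → in the denominator, contributes 1/m³

Multiplying the contributions: [kg] · [1/m³]
Adding exponents of each base unit: kg: 1, m: -3
SI base units of density: kg/m³

Answer: kg/m³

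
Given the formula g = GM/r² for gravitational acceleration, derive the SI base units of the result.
Units of each symbol in g = GM/r²:
  G (gravitational constant): m³/(kg·s²)
  M (mass): kg
  r (distance): m  → to the power 2 in the denominator, contributes 1/m²

Multiplying the contributions: [m³/(kg·s²)] · [kg] · [1/m²]
Adding exponents of each base unit: m: 1, s: -2
SI base units of gravitational acceleration: m/s²

Answer: m/s²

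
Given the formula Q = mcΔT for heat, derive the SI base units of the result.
Units of each symbol in Q = mcΔT:
  m (mass): kg
  c (specific heat capacity, in J/(kg·K)): m²/(s²·K)
  ΔT (temperature change): K

Multiplying the contributions: [kg] · [m²/(s²·K)] · [K]
Adding exponents of each base unit: kg: 1, m: 2, s: -2
SI base units of heat: kg·m²/s²

Answer: kg·m²/s²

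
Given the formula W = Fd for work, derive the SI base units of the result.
Units of each symbol in W = Fd:
  F (force): kg·m/s²
  d (displacement): m

Multiplying the contributions: [kg·m/s²] · [m]
Adding exponents of each base unit: kg: 1, m: 2, s: -2
SI base units of work: kg·m²/s²

Answer: kg·m²/s²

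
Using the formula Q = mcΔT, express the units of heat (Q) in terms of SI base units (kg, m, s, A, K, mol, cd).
Units of each symbol in Q = mcΔT:
  m (mass): kg
  c (specific heat capacity, in J/(kg·K)): m²/(s²·K)
  ΔT (temperature change): K

Multiplying the contributions: [kg] · [m²/(s²·K)] · [K]
Adding exponents of each base unit: kg: 1, m: 2, s: -2
SI base units of heat: kg·m²/s²

Answer: kg·m²/s²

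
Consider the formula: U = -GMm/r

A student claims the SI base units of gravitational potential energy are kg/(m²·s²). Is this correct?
Units of each symbol in U = -GMm/r:
  G (gravitational constant): m³/(kg·s²)
  M (mass): kg
  m (mass): kg
  r (distance): m  → in the denominator, contributes 1/m
  The minus sign does not affect the units.

Multiplying the contributions: [m³/(kg·s²)] · [kg] · [kg] · [1/m]
Adding exponents of each base unit: kg: 1, m: 2, s: -2
SI base units of gravitational potential energy: kg·m²/s²

The claimed units kg/(m²·s²) (exponents kg: 1, m: -2, s: -2) do not match the derived units kg·m²/s² (exponents kg: 1, m: 2, s: -2), so the claim is incorrect.

Answer: No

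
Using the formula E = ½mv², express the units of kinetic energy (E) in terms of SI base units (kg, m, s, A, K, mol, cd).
Units of each symbol in E = ½mv²:
  m (mass): kg
  v (speed): m/s  → to the power 2, contributes m²/s²
  The factor ½ is dimensionless.

Multiplying the contributions: [kg] · [m²/s²]
Adding exponents of each base unit: kg: 1, m: 2, s: -2
SI base units of kinetic energy: kg·m²/s²

Answer: kg·m²/s²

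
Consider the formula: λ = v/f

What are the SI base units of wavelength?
Units of each symbol in λ = v/f:
  v (wave speed): m/s
  f (frequency): 1/s  → in the denominator, contributes s

Multiplying the contributions: [m/s] · [s]
Adding exponents of each base unit: m: 1
SI base units of wavelength: m

Answer: m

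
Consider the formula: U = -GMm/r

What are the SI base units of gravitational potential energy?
Units of each symbol in U = -GMm/r:
  G (gravitational constant): m³/(kg·s²)
  M (mass): kg
  m (mass): kg
  r (distance): m  → in the denominator, contributes 1/m
  The minus sign does not affect the units.

Multiplying the contributions: [m³/(kg·s²)] · [kg] · [kg] · [1/m]
Adding exponents of each base unit: kg: 1, m: 2, s: -2
SI base units of gravitational potential energy: kg·m²/s²

Answer: kg·m²/s²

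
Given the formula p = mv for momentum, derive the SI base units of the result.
Units of each symbol in p = mv:
  m (mass): kg
  v (velocity): m/s

Multiplying the contributions: [kg] · [m/s]
Adding exponents of each base unit: kg: 1, m: 1, s: -1
SI base units of momentum: kg·m/s

Answer: kg·m/s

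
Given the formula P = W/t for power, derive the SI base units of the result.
Units of each symbol in P = W/t:
  W (work): kg·m²/s²
  t (time): s  → in the denominator, contributes 1/s

Multiplying the contributions: [kg·m²/s²] · [1/s]
Adding exponents of each base unit: kg: 1, m: 2, s: -3
SI base units of power: kg·m²/s³

Answer: kg·m²/s³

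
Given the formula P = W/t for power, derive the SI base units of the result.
Units of each symbol in P = W/t:
  W (work): kg·m²/s²
  t (time): s  → in the denominator, contributes 1/s

Multiplying the contributions: [kg·m²/s²] · [1/s]
Adding exponents of each base unit: kg: 1, m: 2, s: -3
SI base units of power: kg·m²/s³

Answer: kg·m²/s³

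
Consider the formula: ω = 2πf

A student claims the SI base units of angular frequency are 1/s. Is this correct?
Units of each symbol in ω = 2πf:
  f (frequency): 1/s
  The factor 2π is dimensionless.

Multiplying the contributions: [1/s]
Adding exponents of each base unit: s: -1
SI base units of angular frequency: 1/s

The claimed units 1/s match the derived units, so the claim is correct.

Answer: Yes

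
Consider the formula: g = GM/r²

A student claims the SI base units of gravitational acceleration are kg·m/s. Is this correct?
Units of each symbol in g = GM/r²:
  G (gravitational constant): m³/(kg·s²)
  M (mass): kg
  r (distance): m  → to the power 2 in the denominator, contributes 1/m²

Multiplying the contributions: [m³/(kg·s²)] · [kg] · [1/m²]
Adding exponents of each base unit: m: 1, s: -2
SI base units of gravitational acceleration: m/s²

The claimed units kg·m/s (exponents kg: 1, m: 1, s: -1) do not match the derived units m/s² (exponents m: 1, s: -2), so the claim is incorrect.

Answer: No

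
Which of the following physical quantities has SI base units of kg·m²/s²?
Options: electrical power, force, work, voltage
Checking the SI base units of each option:
  electrical power (P = IV): kg·m²/s³  ✗
  force (F = ma): kg·m/s²  ✗
  work (W = Fd): kg·m²/s²  ✓ matches
  voltage (V = IR): kg·m²/(s³·A)  ✗

Only work has units kg·m²/s².

Answer: work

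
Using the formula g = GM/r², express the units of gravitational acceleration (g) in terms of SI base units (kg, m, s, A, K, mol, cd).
Units of each symbol in g = GM/r²:
  G (gravitational constant): m³/(kg·s²)
  M (mass): kg
  r (distance): m  → to the power 2 in the denominator, contributes 1/m²

Multiplying the contributions: [m³/(kg·s²)] · [kg] · [1/m²]
Adding exponents of each base unit: m: 1, s: -2
SI base units of gravitational acceleration: m/s²

Answer: m/s²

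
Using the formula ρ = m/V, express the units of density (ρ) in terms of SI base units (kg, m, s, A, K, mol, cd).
Units of each symbol in ρ = m/V:
  m (mass): kg
  V (volume): m³  → in the denominator, contributes 1/m³

Multiplying the contributions: [kg] · [1/m³]
Adding exponents of each base unit: kg: 1, m: -3
SI base units of density: kg/m³

Answer: kg/m³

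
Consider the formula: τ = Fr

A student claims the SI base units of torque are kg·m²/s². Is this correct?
Units of each symbol in τ = Fr:
  F (force): kg·m/s²
  r (lever arm): m

Multiplying the contributions: [kg·m/s²] · [m]
Adding exponents of each base unit: kg: 1, m: 2, s: -2
SI base units of torque: kg·m²/s²

The claimed units kg·m²/s² match the derived units, so the claim is correct.

Answer: Yes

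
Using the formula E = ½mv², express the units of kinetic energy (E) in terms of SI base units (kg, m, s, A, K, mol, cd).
Units of each symbol in E = ½mv²:
  m (mass): kg
  v (speed): m/s  → to the power 2, contributes m²/s²
  The factor ½ is dimensionless.

Multiplying the contributions: [kg] · [m²/s²]
Adding exponents of each base unit: kg: 1, m: 2, s: -2
SI base units of kinetic energy: kg·m²/s²

Answer: kg·m²/s²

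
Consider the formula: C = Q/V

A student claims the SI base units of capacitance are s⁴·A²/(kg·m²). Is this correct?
Units of each symbol in C = Q/V:
  Q (charge, in coulombs): s·A
  V (voltage, in volts): kg·m²/(s³·A)  → in the denominator, contributes s³·A/(kg·m²)

Multiplying the contributions: [s·A] · [s³·A/(kg·m²)]
Adding exponents of each base unit: kg: -1, m: -2, s: 4, A: 2
SI base units of capacitance: s⁴·A²/(kg·m²)

The claimed units s⁴·A²/(kg·m²) match the derived units, so the claim is correct.

Answer: Yes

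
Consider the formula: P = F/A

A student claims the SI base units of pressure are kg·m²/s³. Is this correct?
Units of each symbol in P = F/A:
  F (force): kg·m/s²
  A (area): m²  → in the denominator, contributes 1/m²

Multiplying the contributions: [kg·m/s²] · [1/m²]
Adding exponents of each base unit: kg: 1, m: -1, s: -2
SI base units of pressure: kg/(m·s²)

The claimed units kg·m²/s³ (exponents kg: 1, m: 2, s: -3) do not match the derived units kg/(m·s²) (exponents kg: 1, m: -1, s: -2), so the claim is incorrect.

Answer: No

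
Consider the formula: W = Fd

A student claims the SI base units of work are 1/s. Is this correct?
Units of each symbol in W = Fd:
  F (force): kg·m/s²
  d (displacement): m

Multiplying the contributions: [kg·m/s²] · [m]
Adding exponents of each base unit: kg: 1, m: 2, s: -2
SI base units of work: kg·m²/s²

The claimed units 1/s (exponents s: -1) do not match the derived units kg·m²/s² (exponents kg: 1, m: 2, s: -2), so the claim is incorrect.

Answer: No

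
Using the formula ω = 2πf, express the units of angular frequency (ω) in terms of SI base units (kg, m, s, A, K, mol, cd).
Units of each symbol in ω = 2πf:
  f (frequency): 1/s
  The factor 2π is dimensionless.

Multiplying the contributions: [1/s]
Adding exponents of each base unit: s: -1
SI base units of angular frequency: 1/s

Answer: 1/s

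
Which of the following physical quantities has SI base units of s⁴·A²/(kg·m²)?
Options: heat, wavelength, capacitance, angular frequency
Checking the SI base units of each option:
  heat (Q = mcΔT): kg·m²/s²  ✗
  wavelength (λ = v/f): m  ✗
  capacitance (C = Q/V): s⁴·A²/(kg·m²)  ✓ matches
  angular frequency (ω = 2πf): 1/s  ✗

Only capacitance has units s⁴·A²/(kg·m²).

Answer: capacitance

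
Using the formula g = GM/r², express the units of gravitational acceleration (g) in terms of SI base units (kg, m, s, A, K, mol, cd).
Units of each symbol in g = GM/r²:
  G (gravitational constant): m³/(kg·s²)
  M (mass): kg
  r (distance): m  → to the power 2 in the denominator, contributes 1/m²

Multiplying the contributions: [m³/(kg·s²)] · [kg] · [1/m²]
Adding exponents of each base unit: m: 1, s: -2
SI base units of gravitational acceleration: m/s²

Answer: m/s²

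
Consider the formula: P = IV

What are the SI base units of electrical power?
Units of each symbol in P = IV:
  I (current): A
  V (voltage, in volts): kg·m²/(s³·A)

Multiplying the contributions: [A] · [kg·m²/(s³·A)]
Adding exponents of each base unit: kg: 1, m: 2, s: -3
SI base units of electrical power: kg·m²/s³

Answer: kg·m²/s³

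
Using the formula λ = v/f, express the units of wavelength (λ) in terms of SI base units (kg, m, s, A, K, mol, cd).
Units of each symbol in λ = v/f:
  v (wave speed): m/s
  f (frequency): 1/s  → in the denominator, contributes s

Multiplying the contributions: [m/s] · [s]
Adding exponents of each base unit: m: 1
SI base units of wavelength: m

Answer: m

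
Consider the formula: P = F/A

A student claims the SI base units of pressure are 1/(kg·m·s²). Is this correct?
Units of each symbol in P = F/A:
  F (force): kg·m/s²
  A (area): m²  → in the denominator, contributes 1/m²

Multiplying the contributions: [kg·m/s²] · [1/m²]
Adding exponents of each base unit: kg: 1, m: -1, s: -2
SI base units of pressure: kg/(m·s²)

The claimed units 1/(kg·m·s²) (exponents kg: -1, m: -1, s: -2) do not match the derived units kg/(m·s²) (exponents kg: 1, m: -1, s: -2), so the claim is incorrect.

Answer: No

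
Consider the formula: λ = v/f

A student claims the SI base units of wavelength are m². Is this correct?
Units of each symbol in λ = v/f:
  v (wave speed): m/s
  f (frequency): 1/s  → in the denominator, contributes s

Multiplying the contributions: [m/s] · [s]
Adding exponents of each base unit: m: 1
SI base units of wavelength: m

The claimed units m² (exponents m: 2) do not match the derived units m (exponents m: 1), so the claim is incorrect.

Answer: No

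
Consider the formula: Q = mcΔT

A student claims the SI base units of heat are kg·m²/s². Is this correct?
Units of each symbol in Q = mcΔT:
  m (mass): kg
  c (specific heat capacity, in J/(kg·K)): m²/(s²·K)
  ΔT (temperature change): K

Multiplying the contributions: [kg] · [m²/(s²·K)] · [K]
Adding exponents of each base unit: kg: 1, m: 2, s: -2
SI base units of heat: kg·m²/s²

The claimed units kg·m²/s² match the derived units, so the claim is correct.

Answer: Yes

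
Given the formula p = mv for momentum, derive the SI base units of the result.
Units of each symbol in p = mv:
  m (mass): kg
  v (velocity): m/s

Multiplying the contributions: [kg] · [m/s]
Adding exponents of each base unit: kg: 1, m: 1, s: -1
SI base units of momentum: kg·m/s

Answer: kg·m/s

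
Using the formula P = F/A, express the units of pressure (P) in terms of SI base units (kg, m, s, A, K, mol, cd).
Units of each symbol in P = F/A:
  F (force): kg·m/s²
  A (area): m²  → in the denominator, contributes 1/m²

Multiplying the contributions: [kg·m/s²] · [1/m²]
Adding exponents of each base unit: kg: 1, m: -1, s: -2
SI base units of pressure: kg/(m·s²)

Answer: kg/(m·s²)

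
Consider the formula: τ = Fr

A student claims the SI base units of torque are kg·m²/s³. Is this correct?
Units of each symbol in τ = Fr:
  F (force): kg·m/s²
  r (lever arm): m

Multiplying the contributions: [kg·m/s²] · [m]
Adding exponents of each base unit: kg: 1, m: 2, s: -2
SI base units of torque: kg·m²/s²

The claimed units kg·m²/s³ (exponents kg: 1, m: 2, s: -3) do not match the derived units kg·m²/s² (exponents kg: 1, m: 2, s: -2), so the claim is incorrect.

Answer: No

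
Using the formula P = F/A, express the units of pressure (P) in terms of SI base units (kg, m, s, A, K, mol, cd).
Units of each symbol in P = F/A:
  F (force): kg·m/s²
  A (area): m²  → in the denominator, contributes 1/m²

Multiplying the contributions: [kg·m/s²] · [1/m²]
Adding exponents of each base unit: kg: 1, m: -1, s: -2
SI base units of pressure: kg/(m·s²)

Answer: kg/(m·s²)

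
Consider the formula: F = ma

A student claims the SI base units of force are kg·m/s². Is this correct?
Units of each symbol in F = ma:
  m (mass): kg
  a (acceleration): m/s²

Multiplying the contributions: [kg] · [m/s²]
Adding exponents of each base unit: kg: 1, m: 1, s: -2
SI base units of force: kg·m/s²

The claimed units kg·m/s² match the derived units, so the claim is correct.

Answer: Yes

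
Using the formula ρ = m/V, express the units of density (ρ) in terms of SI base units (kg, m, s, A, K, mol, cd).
Units of each symbol in ρ = m/V:
  m (mass): kg
  V (volume): m³  → in the denominator, contributes 1/m³

Multiplying the contributions: [kg] · [1/m³]
Adding exponents of each base unit: kg: 1, m: -3
SI base units of density: kg/m³

Answer: kg/m³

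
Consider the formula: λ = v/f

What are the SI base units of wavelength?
Units of each symbol in λ = v/f:
  v (wave speed): m/s
  f (frequency): 1/s  → in the denominator, contributes s

Multiplying the contributions: [m/s] · [s]
Adding exponents of each base unit: m: 1
SI base units of wavelength: m

Answer: m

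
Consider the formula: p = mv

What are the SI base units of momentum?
Units of each symbol in p = mv:
  m (mass): kg
  v (velocity): m/s

Multiplying the contributions: [kg] · [m/s]
Adding exponents of each base unit: kg: 1, m: 1, s: -1
SI base units of momentum: kg·m/s

Answer: kg·m/s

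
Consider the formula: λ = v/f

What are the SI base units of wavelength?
Units of each symbol in λ = v/f:
  v (wave speed): m/s
  f (frequency): 1/s  → in the denominator, contributes s

Multiplying the contributions: [m/s] · [s]
Adding exponents of each base unit: m: 1
SI base units of wavelength: m

Answer: m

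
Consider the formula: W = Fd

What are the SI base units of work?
Units of each symbol in W = Fd:
  F (force): kg·m/s²
  d (displacement): m

Multiplying the contributions: [kg·m/s²] · [m]
Adding exponents of each base unit: kg: 1, m: 2, s: -2
SI base units of work: kg·m²/s²

Answer: kg·m²/s²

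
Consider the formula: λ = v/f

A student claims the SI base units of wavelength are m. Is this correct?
Units of each symbol in λ = v/f:
  v (wave speed): m/s
  f (frequency): 1/s  → in the denominator, contributes s

Multiplying the contributions: [m/s] · [s]
Adding exponents of each base unit: m: 1
SI base units of wavelength: m

The claimed units m match the derived units, so the claim is correct.

Answer: Yes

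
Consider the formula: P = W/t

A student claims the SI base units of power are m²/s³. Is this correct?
Units of each symbol in P = W/t:
  W (work): kg·m²/s²
  t (time): s  → in the denominator, contributes 1/s

Multiplying the contributions: [kg·m²/s²] · [1/s]
Adding exponents of each base unit: kg: 1, m: 2, s: -3
SI base units of power: kg·m²/s³

The claimed units m²/s³ (exponents m: 2, s: -3) do not match the derived units kg·m²/s³ (exponents kg: 1, m: 2, s: -3), so the claim is incorrect.

Answer: No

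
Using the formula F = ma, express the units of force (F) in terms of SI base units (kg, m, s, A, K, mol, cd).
Units of each symbol in F = ma:
  m (mass): kg
  a (acceleration): m/s²

Multiplying the contributions: [kg] · [m/s²]
Adding exponents of each base unit: kg: 1, m: 1, s: -2
SI base units of force: kg·m/s²

Answer: kg·m/s²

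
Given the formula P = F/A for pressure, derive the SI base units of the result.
Units of each symbol in P = F/A:
  F (force): kg·m/s²
  A (area): m²  → in the denominator, contributes 1/m²

Multiplying the contributions: [kg·m/s²] · [1/m²]
Adding exponents of each base unit: kg: 1, m: -1, s: -2
SI base units of pressure: kg/(m·s²)

Answer: kg/(m·s²)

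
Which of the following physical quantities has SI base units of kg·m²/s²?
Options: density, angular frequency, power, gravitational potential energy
Checking the SI base units of each option:
  density (ρ = m/V): kg/m³  ✗
  angular frequency (ω = 2πf): 1/s  ✗
  power (P = W/t): kg·m²/s³  ✗
  gravitational potential energy (U = -GMm/r): kg·m²/s²  ✓ matches

Only gravitational potential energy has units kg·m²/s².

Answer: gravitational potential energy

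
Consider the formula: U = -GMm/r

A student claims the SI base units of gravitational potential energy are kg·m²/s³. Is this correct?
Units of each symbol in U = -GMm/r:
  G (gravitational constant): m³/(kg·s²)
  M (mass): kg
  m (mass): kg
  r (distance): m  → in the denominator, contributes 1/m
  The minus sign does not affect the units.

Multiplying the contributions: [m³/(kg·s²)] · [kg] · [kg] · [1/m]
Adding exponents of each base unit: kg: 1, m: 2, s: -2
SI base units of gravitational potential energy: kg·m²/s²

The claimed units kg·m²/s³ (exponents kg: 1, m: 2, s: -3) do not match the derived units kg·m²/s² (exponents kg: 1, m: 2, s: -2), so the claim is incorrect.

Answer: No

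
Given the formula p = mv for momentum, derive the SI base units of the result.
Units of each symbol in p = mv:
  m (mass): kg
  v (velocity): m/s

Multiplying the contributions: [kg] · [m/s]
Adding exponents of each base unit: kg: 1, m: 1, s: -1
SI base units of momentum: kg·m/s

Answer: kg·m/s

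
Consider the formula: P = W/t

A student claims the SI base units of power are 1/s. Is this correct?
Units of each symbol in P = W/t:
  W (work): kg·m²/s²
  t (time): s  → in the denominator, contributes 1/s

Multiplying the contributions: [kg·m²/s²] · [1/s]
Adding exponents of each base unit: kg: 1, m: 2, s: -3
SI base units of power: kg·m²/s³

The claimed units 1/s (exponents s: -1) do not match the derived units kg·m²/s³ (exponents kg: 1, m: 2, s: -3), so the claim is incorrect.

Answer: No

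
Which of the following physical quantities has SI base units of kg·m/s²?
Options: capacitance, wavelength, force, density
Checking the SI base units of each option:
  capacitance (C = Q/V): s⁴·A²/(kg·m²)  ✗
  wavelength (λ = v/f): m  ✗
  force (F = ma): kg·m/s²  ✓ matches
  density (ρ = m/V): kg/m³  ✗

Only force has units kg·m/s².

Answer: force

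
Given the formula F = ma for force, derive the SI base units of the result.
Units of each symbol in F = ma:
  m (mass): kg
  a (acceleration): m/s²

Multiplying the contributions: [kg] · [m/s²]
Adding exponents of each base unit: kg: 1, m: 1, s: -2
SI base units of force: kg·m/s²

Answer: kg·m/s²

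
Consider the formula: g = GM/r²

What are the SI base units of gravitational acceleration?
Units of each symbol in g = GM/r²:
  G (gravitational constant): m³/(kg·s²)
  M (mass): kg
  r (distance): m  → to the power 2 in the denominator, contributes 1/m²

Multiplying the contributions: [m³/(kg·s²)] · [kg] · [1/m²]
Adding exponents of each base unit: m: 1, s: -2
SI base units of gravitational acceleration: m/s²

Answer: m/s²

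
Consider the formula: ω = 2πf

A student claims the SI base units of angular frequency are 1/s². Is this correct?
Units of each symbol in ω = 2πf:
  f (frequency): 1/s
  The factor 2π is dimensionless.

Multiplying the contributions: [1/s]
Adding exponents of each base unit: s: -1
SI base units of angular frequency: 1/s

The claimed units 1/s² (exponents s: -2) do not match the derived units 1/s (exponents s: -1), so the claim is incorrect.

Answer: No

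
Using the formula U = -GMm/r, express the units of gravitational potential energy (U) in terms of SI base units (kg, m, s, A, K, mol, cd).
Units of each symbol in U = -GMm/r:
  G (gravitational constant): m³/(kg·s²)
  M (mass): kg
  m (mass): kg
  r (distance): m  → in the denominator, contributes 1/m
  The minus sign does not affect the units.

Multiplying the contributions: [m³/(kg·s²)] · [kg] · [kg] · [1/m]
Adding exponents of each base unit: kg: 1, m: 2, s: -2
SI base units of gravitational potential energy: kg·m²/s²

Answer: kg·m²/s²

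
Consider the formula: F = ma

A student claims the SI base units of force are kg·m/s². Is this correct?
Units of each symbol in F = ma:
  m (mass): kg
  a (acceleration): m/s²

Multiplying the contributions: [kg] · [m/s²]
Adding exponents of each base unit: kg: 1, m: 1, s: -2
SI base units of force: kg·m/s²

The claimed units kg·m/s² match the derived units, so the claim is correct.

Answer: Yes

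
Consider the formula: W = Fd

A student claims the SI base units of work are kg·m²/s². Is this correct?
Units of each symbol in W = Fd:
  F (force): kg·m/s²
  d (displacement): m

Multiplying the contributions: [kg·m/s²] · [m]
Adding exponents of each base unit: kg: 1, m: 2, s: -2
SI base units of work: kg·m²/s²

The claimed units kg·m²/s² match the derived units, so the claim is correct.

Answer: Yes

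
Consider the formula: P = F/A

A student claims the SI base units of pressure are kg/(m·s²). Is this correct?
Units of each symbol in P = F/A:
  F (force): kg·m/s²
  A (area): m²  → in the denominator, contributes 1/m²

Multiplying the contributions: [kg·m/s²] · [1/m²]
Adding exponents of each base unit: kg: 1, m: -1, s: -2
SI base units of pressure: kg/(m·s²)

The claimed units kg/(m·s²) match the derived units, so the claim is correct.

Answer: Yes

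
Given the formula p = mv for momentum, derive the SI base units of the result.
Units of each symbol in p = mv:
  m (mass): kg
  v (velocity): m/s

Multiplying the contributions: [kg] · [m/s]
Adding exponents of each base unit: kg: 1, m: 1, s: -1
SI base units of momentum: kg·m/s

Answer: kg·m/s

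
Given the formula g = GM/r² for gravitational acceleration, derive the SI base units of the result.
Units of each symbol in g = GM/r²:
  G (gravitational constant): m³/(kg·s²)
  M (mass): kg
  r (distance): m  → to the power 2 in the denominator, contributes 1/m²

Multiplying the contributions: [m³/(kg·s²)] · [kg] · [1/m²]
Adding exponents of each base unit: m: 1, s: -2
SI base units of gravitational acceleration: m/s²

Answer: m/s²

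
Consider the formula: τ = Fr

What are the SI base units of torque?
Units of each symbol in τ = Fr:
  F (force): kg·m/s²
  r (lever arm): m

Multiplying the contributions: [kg·m/s²] · [m]
Adding exponents of each base unit: kg: 1, m: 2, s: -2
SI base units of torque: kg·m²/s²

Answer: kg·m²/s²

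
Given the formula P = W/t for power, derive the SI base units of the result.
Units of each symbol in P = W/t:
  W (work): kg·m²/s²
  t (time): s  → in the denominator, contributes 1/s

Multiplying the contributions: [kg·m²/s²] · [1/s]
Adding exponents of each base unit: kg: 1, m: 2, s: -3
SI base units of power: kg·m²/s³

Answer: kg·m²/s³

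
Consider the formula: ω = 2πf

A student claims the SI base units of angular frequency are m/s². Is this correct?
Units of each symbol in ω = 2πf:
  f (frequency): 1/s
  The factor 2π is dimensionless.

Multiplying the contributions: [1/s]
Adding exponents of each base unit: s: -1
SI base units of angular frequency: 1/s

The claimed units m/s² (exponents m: 1, s: -2) do not match the derived units 1/s (exponents s: -1), so the claim is incorrect.

Answer: No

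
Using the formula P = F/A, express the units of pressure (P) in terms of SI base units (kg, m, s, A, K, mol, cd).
Units of each symbol in P = F/A:
  F (force): kg·m/s²
  A (area): m²  → in the denominator, contributes 1/m²

Multiplying the contributions: [kg·m/s²] · [1/m²]
Adding exponents of each base unit: kg: 1, m: -1, s: -2
SI base units of pressure: kg/(m·s²)

Answer: kg/(m·s²)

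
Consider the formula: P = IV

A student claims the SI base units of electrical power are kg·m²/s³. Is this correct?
Units of each symbol in P = IV:
  I (current): A
  V (voltage, in volts): kg·m²/(s³·A)

Multiplying the contributions: [A] · [kg·m²/(s³·A)]
Adding exponents of each base unit: kg: 1, m: 2, s: -3
SI base units of electrical power: kg·m²/s³

The claimed units kg·m²/s³ match the derived units, so the claim is correct.

Answer: Yes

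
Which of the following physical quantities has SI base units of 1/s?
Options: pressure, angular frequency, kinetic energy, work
Checking the SI base units of each option:
  pressure (P = F/A): kg/(m·s²)  ✗
  angular frequency (ω = 2πf): 1/s  ✓ matches
  kinetic energy (E = ½mv²): kg·m²/s²  ✗
  work (W = Fd): kg·m²/s²  ✗

Only angular frequency has units 1/s.

Answer: angular frequency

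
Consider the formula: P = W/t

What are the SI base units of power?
Units of each symbol in P = W/t:
  W (work): kg·m²/s²
  t (time): s  → in the denominator, contributes 1/s

Multiplying the contributions: [kg·m²/s²] · [1/s]
Adding exponents of each base unit: kg: 1, m: 2, s: -3
SI base units of power: kg·m²/s³

Answer: kg·m²/s³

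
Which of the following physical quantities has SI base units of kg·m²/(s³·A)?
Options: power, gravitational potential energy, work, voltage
Checking the SI base units of each option:
  power (P = W/t): kg·m²/s³  ✗
  gravitational potential energy (U = -GMm/r): kg·m²/s²  ✗
  work (W = Fd): kg·m²/s²  ✗
  voltage (V = IR): kg·m²/(s³·A)  ✓ matches

Only voltage has units kg·m²/(s³·A).

Answer: voltage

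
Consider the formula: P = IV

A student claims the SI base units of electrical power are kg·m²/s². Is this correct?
Units of each symbol in P = IV:
  I (current): A
  V (voltage, in volts): kg·m²/(s³·A)

Multiplying the contributions: [A] · [kg·m²/(s³·A)]
Adding exponents of each base unit: kg: 1, m: 2, s: -3
SI base units of electrical power: kg·m²/s³

The claimed units kg·m²/s² (exponents kg: 1, m: 2, s: -2) do not match the derived units kg·m²/s³ (exponents kg: 1, m: 2, s: -3), so the claim is incorrect.

Answer: No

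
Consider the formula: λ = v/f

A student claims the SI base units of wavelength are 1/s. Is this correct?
Units of each symbol in λ = v/f:
  v (wave speed): m/s
  f (frequency): 1/s  → in the denominator, contributes s

Multiplying the contributions: [m/s] · [s]
Adding exponents of each base unit: m: 1
SI base units of wavelength: m

The claimed units 1/s (exponents s: -1) do not match the derived units m (exponents m: 1), so the claim is incorrect.

Answer: No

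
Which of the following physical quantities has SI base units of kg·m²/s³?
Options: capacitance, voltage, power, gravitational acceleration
Checking the SI base units of each option:
  capacitance (C = Q/V): s⁴·A²/(kg·m²)  ✗
  voltage (V = IR): kg·m²/(s³·A)  ✗
  power (P = W/t): kg·m²/s³  ✓ matches
  gravitational acceleration (g = GM/r²): m/s²  ✗

Only power has units kg·m²/s³.

Answer: power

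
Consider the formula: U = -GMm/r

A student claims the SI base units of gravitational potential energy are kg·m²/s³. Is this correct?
Units of each symbol in U = -GMm/r:
  G (gravitational constant): m³/(kg·s²)
  M (mass): kg
  m (mass): kg
  r (distance): m  → in the denominator, contributes 1/m
  The minus sign does not affect the units.

Multiplying the contributions: [m³/(kg·s²)] · [kg] · [kg] · [1/m]
Adding exponents of each base unit: kg: 1, m: 2, s: -2
SI base units of gravitational potential energy: kg·m²/s²

The claimed units kg·m²/s³ (exponents kg: 1, m: 2, s: -3) do not match the derived units kg·m²/s² (exponents kg: 1, m: 2, s: -2), so the claim is incorrect.

Answer: No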